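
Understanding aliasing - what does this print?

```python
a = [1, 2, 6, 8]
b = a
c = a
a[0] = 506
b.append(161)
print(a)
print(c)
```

Key concept: multiple aliases.
Step by step:
`a = [1, 2, 6, 8]` → a = [1, 2, 6, 8]
`b = a` → b = [1, 2, 6, 8] (same object as a)
`c = a` → c = [1, 2, 6, 8] (same object as a, b)
`a[0] = 506` → a = [506, 2, 6, 8] (same object as b, c); b = [506, 2, 6, 8] (same object as a, c); c = [506, 2, 6, 8] (same object as a, b)
`b.append(161)` → a = [506, 2, 6, 8, 161] (same object as b, c); b = [506, 2, 6, 8, 161] (same object as a, c); c = [506, 2, 6, 8, 161] (same object as a, b)
`print(a)` → prints [506, 2, 6, 8, 161]
`print(c)` → prints [506, 2, 6, 8, 161]

Answer:
[506, 2, 6, 8, 161]
[506, 2, 6, 8, 161]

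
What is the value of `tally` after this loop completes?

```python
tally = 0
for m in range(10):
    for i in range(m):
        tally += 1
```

Triangle number: 0+1+2+...+9
`tally` takes the values: 0 → 1 → 2 → 3 → 4 → 5 → 6 → 7 → 8 → 9 → 10 → 11 → 12 → 13 → 14 → 15 → 16 → 17 → 18 → 19 → 20 → 21 → 22 → 23 → 24 → 25 → 26 → 27 → 28 → 29 → … → 41 → 42 → 43 → 44 → 45

Answer: 45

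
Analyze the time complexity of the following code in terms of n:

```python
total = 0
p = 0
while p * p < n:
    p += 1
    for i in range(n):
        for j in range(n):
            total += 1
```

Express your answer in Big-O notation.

Each loop level contributes: √n × n × n. Multiplying the contributions gives O(n^2√n).

Answer: O(n^2√n)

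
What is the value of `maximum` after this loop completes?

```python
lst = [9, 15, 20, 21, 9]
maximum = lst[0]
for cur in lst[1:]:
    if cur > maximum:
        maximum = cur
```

Maximum of [9, 15, 20, 21, 9]
`maximum` takes the values: 9 → 15 → 20 → 21

Answer: 21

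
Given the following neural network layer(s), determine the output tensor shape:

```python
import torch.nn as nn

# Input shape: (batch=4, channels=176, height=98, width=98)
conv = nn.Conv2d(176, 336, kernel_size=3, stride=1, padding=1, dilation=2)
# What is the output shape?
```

Input: (4, 176, 98, 98) -> Output: (4, 336, 96, 96)

Answer: (4, 336, 96, 96)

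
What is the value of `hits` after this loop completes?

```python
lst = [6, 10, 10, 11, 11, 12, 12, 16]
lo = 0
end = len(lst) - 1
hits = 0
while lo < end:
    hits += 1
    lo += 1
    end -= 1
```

Iterations until pointers meet (list length 8)
`hits` takes the values: 0 → 1 → 2 → 3 → 4

Answer: 4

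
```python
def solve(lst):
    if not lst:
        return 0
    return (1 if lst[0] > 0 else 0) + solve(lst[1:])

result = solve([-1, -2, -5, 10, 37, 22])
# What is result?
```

Count of positive elements in [-1, -2, -5, 10, 37, 22] = 3

Answer: 3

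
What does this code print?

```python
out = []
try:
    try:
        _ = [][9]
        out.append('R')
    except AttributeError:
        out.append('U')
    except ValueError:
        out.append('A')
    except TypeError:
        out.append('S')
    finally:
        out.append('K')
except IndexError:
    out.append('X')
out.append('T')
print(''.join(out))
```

Execution trace: 'K' (finally) → 'X' (outer except IndexError) → 'T' (after the try/except). Output: KXT

Answer: KXT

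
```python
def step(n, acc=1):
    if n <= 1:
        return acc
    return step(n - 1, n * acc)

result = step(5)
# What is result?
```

Accumulator trace (n, acc): (5, 1) -> (4, 5) -> (3, 20) -> (2, 60) -> (1, 120) -> return 120

Answer: 120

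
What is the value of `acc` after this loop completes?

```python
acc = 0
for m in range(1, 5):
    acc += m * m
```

Sum of squares 1² to 4² = 30
`acc` takes the values: 0 → 1 → 5 → 14 → 30

Answer: 30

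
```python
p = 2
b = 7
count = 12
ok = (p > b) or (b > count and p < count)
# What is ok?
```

Trace:
`p = 2` → p = 2
`b = 7` → b = 7
`count = 12` → count = 12
`ok = (p > b) or (b > count and p < count)` → ok = False
So ok = False

Answer: False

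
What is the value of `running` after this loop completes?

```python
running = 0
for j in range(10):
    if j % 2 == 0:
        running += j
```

Sum of even numbers 0 to 9
`running` takes the values: 0 → 2 → 6 → 12 → 20

Answer: 20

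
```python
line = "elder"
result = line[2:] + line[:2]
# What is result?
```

Trace:
`line = "elder"` → line = 'elder'
`result = line[2:] + line[:2]` → result = 'derel'
So result = 'derel'

Answer: 'derel'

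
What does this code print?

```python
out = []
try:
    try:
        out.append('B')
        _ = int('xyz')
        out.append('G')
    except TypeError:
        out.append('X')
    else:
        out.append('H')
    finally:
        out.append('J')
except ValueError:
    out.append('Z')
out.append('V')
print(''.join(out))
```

Execution trace: 'B' (try body) → 'J' (finally) → 'Z' (outer except ValueError) → 'V' (after the try/except). Output: BJZV

Answer: BJZV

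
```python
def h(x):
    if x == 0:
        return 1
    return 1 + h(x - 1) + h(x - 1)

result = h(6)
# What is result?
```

h(x) = 1 + 2·h(x-1), h(0)=1. Closed form: (1+1)·2^6 - 1 = 127.

Answer: 127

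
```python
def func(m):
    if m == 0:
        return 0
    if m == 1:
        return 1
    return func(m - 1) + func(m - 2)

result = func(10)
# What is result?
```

Build up from base cases: func(0)=0, func(1)=1, func(2)=1, func(3)=2, func(4)=3, func(5)=5, func(6)=8, ..., func(10)=55

Answer: 55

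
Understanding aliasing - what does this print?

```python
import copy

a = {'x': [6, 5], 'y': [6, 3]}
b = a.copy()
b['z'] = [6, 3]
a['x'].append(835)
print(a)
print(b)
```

Key concept: shallow copy of dict with mutable values.
Step by step:
`a = {'x': [6, 5], 'y': [6, 3]}` → a = {'x': [6, 5], 'y': [6, 3]}
`b = a.copy()` → b = {'x': [6, 5], 'y': [6, 3]}
`b['z'] = [6, 3]` → b = {'x': [6, 5], 'y': [6, 3], 'z': [6, 3]}
`a['x'].append(835)` → a = {'x': [6, 5, 835], 'y': [6, 3]}; b = {'x': [6, 5, 835], 'y': [6, 3], 'z': [6, 3]}
`print(a)` → prints {'x': [6, 5, 835], 'y': [6, 3]}
`print(b)` → prints {'x': [6, 5, 835], 'y': [6, 3], 'z': [6, 3]}

Answer:
{'x': [6, 5, 835], 'y': [6, 3]}
{'x': [6, 5, 835], 'y': [6, 3], 'z': [6, 3]}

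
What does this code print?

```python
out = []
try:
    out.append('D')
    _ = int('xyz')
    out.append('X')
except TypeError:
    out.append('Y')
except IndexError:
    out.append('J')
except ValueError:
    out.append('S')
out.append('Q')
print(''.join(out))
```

Execution trace: 'D' (try body) → 'S' (except ValueError) → 'Q' (after the try/except). Output: DSQ

Answer: DSQ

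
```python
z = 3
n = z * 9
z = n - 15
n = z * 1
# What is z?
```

Trace:
`z = 3` → z = 3
`n = z * 9` → n = 27
`z = n - 15` → z = 12
`n = z * 1` → n = 12
So z = 12

Answer: 12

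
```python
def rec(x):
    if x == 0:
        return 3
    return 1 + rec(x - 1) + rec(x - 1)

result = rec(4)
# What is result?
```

rec(x) = 1 + 2·rec(x-1), rec(0)=3. Closed form: (3+1)·2^4 - 1 = 63.

Answer: 63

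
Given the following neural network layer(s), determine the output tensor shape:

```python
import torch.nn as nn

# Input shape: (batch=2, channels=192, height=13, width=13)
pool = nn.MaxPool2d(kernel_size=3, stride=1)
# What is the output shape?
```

Input: (2, 192, 13, 13) -> Output: (2, 192, 11, 11)

Answer: (2, 192, 11, 11)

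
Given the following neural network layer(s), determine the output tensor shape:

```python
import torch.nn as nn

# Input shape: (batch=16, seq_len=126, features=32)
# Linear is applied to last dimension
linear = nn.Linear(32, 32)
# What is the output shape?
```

Input: (16, 126, 32) -> Output: (16, 126, 32)

Answer: (16, 126, 32)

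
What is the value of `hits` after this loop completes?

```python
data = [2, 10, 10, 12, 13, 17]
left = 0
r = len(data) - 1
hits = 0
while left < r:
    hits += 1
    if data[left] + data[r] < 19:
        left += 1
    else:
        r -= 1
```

Steps to find pair summing to 19
`hits` takes the values: 0 → 1 → 2 → 3 → 4 → 5

Answer: 5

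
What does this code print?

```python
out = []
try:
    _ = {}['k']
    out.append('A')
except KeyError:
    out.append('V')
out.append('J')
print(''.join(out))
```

Execution trace: 'V' (except KeyError) → 'J' (after the try/except). Output: VJ

Answer: VJ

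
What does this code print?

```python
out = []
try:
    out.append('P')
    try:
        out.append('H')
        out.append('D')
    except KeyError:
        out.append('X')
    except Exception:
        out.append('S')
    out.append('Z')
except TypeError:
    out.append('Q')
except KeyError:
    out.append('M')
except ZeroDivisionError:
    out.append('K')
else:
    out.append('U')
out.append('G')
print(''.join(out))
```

Execution trace: 'P' (try body) → 'H' (inner try body) → 'D' (inner try body, no exception) → 'Z' (try body, no exception) → 'U' (else) → 'G' (after the try/except). Output: PHDZUG

Answer: PHDZUG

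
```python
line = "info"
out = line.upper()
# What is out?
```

Trace:
`line = "info"` → line = 'info'
`out = line.upper()` → out = 'INFO'
So out = 'INFO'

Answer: 'INFO'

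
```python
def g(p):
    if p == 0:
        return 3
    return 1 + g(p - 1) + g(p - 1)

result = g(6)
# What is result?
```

g(p) = 1 + 2·g(p-1), g(0)=3. Closed form: (3+1)·2^6 - 1 = 255.

Answer: 255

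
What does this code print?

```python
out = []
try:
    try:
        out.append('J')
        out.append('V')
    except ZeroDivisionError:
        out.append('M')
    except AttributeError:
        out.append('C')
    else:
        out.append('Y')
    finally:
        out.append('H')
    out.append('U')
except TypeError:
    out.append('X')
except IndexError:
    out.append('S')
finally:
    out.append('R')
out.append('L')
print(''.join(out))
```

Execution trace: 'J' (inner try body) → 'V' (inner try body, no exception) → 'Y' (inner else) → 'H' (inner finally) → 'U' (try body, no exception) → 'R' (finally) → 'L' (after the try/except). Output: JVYHURL

Answer: JVYHURL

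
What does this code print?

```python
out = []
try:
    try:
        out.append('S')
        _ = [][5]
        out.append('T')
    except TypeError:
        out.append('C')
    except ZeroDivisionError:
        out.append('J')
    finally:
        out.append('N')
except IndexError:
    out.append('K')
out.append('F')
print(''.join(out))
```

Execution trace: 'S' (try body) → 'N' (finally) → 'K' (outer except IndexError) → 'F' (after the try/except). Output: SNKF

Answer: SNKF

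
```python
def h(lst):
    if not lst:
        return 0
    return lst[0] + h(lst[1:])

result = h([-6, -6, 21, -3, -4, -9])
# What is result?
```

(-6) + (-6) + 21 + (-3) + (-4) + (-9) + 0 = -7

Answer: -7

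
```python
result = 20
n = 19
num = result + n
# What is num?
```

Trace:
`result = 20` → result = 20
`n = 19` → n = 19
`num = result + n` → num = 39
So num = 39

Answer: 39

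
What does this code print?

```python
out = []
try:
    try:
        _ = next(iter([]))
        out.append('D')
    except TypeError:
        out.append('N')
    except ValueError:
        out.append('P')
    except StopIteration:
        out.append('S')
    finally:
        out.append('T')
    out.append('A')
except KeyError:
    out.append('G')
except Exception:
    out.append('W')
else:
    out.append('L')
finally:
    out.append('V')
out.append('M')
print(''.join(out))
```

Execution trace: 'S' (inner except StopIteration) → 'T' (inner finally) → 'A' (try body, no exception) → 'L' (else) → 'V' (finally) → 'M' (after the try/except). Output: STALVM

Answer: STALVM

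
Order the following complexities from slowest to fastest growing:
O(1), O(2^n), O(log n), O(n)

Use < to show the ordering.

Ordered by growth rate: O(1) < O(log n) < O(n) < O(2^n)

Answer: O(1) < O(log n) < O(n) < O(2^n)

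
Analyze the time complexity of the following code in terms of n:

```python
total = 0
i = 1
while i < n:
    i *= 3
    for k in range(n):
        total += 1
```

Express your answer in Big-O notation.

Each loop level contributes: log n × n. Multiplying the contributions gives O(n log n).

Answer: O(n log n)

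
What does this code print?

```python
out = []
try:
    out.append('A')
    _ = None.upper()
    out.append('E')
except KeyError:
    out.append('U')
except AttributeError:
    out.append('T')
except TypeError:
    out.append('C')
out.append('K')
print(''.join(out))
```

Execution trace: 'A' (try body) → 'T' (except AttributeError) → 'K' (after the try/except). Output: ATK

Answer: ATK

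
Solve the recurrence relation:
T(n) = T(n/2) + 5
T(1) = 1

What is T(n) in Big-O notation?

Each step divides n by 2 and adds 5. After log_2(n) steps we reach T(1)=1. So T(n) = 5·log_2(n) + 1 = O(log n).

Answer: O(log n)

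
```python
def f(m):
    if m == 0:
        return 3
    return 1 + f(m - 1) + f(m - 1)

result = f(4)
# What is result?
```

f(m) = 1 + 2·f(m-1), f(0)=3. Closed form: (3+1)·2^4 - 1 = 63.

Answer: 63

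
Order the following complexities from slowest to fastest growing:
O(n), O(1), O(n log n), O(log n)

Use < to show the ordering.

Ordered by growth rate: O(1) < O(log n) < O(n) < O(n log n)

Answer: O(1) < O(log n) < O(n) < O(n log n)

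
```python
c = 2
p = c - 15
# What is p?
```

Trace:
`c = 2` → c = 2
`p = c - 15` → p = -13
So p = -13

Answer: -13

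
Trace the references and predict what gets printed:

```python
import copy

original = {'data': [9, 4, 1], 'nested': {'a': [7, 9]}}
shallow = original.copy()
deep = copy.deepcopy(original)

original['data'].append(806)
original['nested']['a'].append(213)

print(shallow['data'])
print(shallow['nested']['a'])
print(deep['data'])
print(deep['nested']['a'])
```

Key concept: comparing shallow vs deep copy.
Step by step:
`original = {'data': [9, 4, 1], 'nested': {'a': [7, 9]}}` → original = {'data': [9, 4, 1], 'nested': {'a': [7, 9]}}
`shallow = original.copy()` → shallow = {'data': [9, 4, 1], 'nested': {'a': [7, 9]}}
`deep = copy.deepcopy(original)` → deep = {'data': [9, 4, 1], 'nested': {'a': [7, 9]}}
`original['data'].append(806)` → original = {'data': [9, 4, 1, 806], 'nested': {'a': [7, 9]}}; shallow = {'data': [9, 4, 1, 806], 'nested': {'a': [7, 9]}}
`original['nested']['a'].append(213)` → original = {'data': [9, 4, 1, 806], 'nested': {'a': [7, 9, 213]}}; shallow = {'data': [9, 4, 1, 806], 'nested': {'a': [7, 9, 213]}}
`print(shallow['data'])` → prints [9, 4, 1, 806]
`print(shallow['nested']['a'])` → prints [7, 9, 213]
`print(deep['data'])` → prints [9, 4, 1]
`print(deep['nested']['a'])` → prints [7, 9]

Answer:
[9, 4, 1, 806]
[7, 9, 213]
[9, 4, 1]
[7, 9]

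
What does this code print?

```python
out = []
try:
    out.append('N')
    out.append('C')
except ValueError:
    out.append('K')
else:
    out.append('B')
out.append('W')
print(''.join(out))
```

Execution trace: 'N' (try body) → 'C' (try body, no exception) → 'B' (else) → 'W' (after the try/except). Output: NCBW

Answer: NCBW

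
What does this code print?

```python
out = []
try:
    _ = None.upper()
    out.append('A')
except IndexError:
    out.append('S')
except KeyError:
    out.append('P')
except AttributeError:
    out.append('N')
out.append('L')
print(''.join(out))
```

Execution trace: 'N' (except AttributeError) → 'L' (after the try/except). Output: NL

Answer: NL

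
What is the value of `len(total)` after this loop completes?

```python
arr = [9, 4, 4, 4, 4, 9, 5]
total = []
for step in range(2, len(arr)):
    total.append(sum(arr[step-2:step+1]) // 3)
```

Number of 3-element averages
`total` takes the values: [] → [5] → [5, 4] → [5, 4, 4] → [5, 4, 4, 5] → [5, 4, 4, 5, 6]
So `len(total)` = 5

Answer: 5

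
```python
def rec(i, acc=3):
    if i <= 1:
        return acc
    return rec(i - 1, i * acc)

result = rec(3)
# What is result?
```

Accumulator trace (n, acc): (3, 3) -> (2, 9) -> (1, 18) -> return 18

Answer: 18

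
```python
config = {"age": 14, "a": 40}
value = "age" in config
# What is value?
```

Trace:
`config = {"age": 14, "a": 40}` → config = {'age': 14, 'a': 40}
`value = "age" in config` → value = True
So value = True

Answer: True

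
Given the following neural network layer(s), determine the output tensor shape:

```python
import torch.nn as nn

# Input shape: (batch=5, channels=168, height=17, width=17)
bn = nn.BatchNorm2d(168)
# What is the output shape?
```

Input: (5, 168, 17, 17) -> Output: (5, 168, 17, 17)

Answer: (5, 168, 17, 17)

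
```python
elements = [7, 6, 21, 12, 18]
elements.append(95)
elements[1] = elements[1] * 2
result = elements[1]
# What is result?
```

Trace:
`elements = [7, 6, 21, 12, 18]` → elements = [7, 6, 21, 12, 18]
`elements.append(95)` → elements = [7, 6, 21, 12, 18, 95]
`elements[1] = elements[1] * 2` → elements = [7, 12, 21, 12, 18, 95]
`result = elements[1]` → result = 12
So result = 12

Answer: 12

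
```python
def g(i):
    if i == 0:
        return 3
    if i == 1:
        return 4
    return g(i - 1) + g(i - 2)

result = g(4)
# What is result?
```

Build up from base cases: g(0)=3, g(1)=4, g(2)=7, g(3)=11, g(4)=18

Answer: 18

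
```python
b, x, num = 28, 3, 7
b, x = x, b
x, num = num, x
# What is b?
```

Trace:
`b, x, num = 28, 3, 7` → b = 28; x = 3; num = 7
`b, x = x, b` → b = 3; x = 28
`x, num = num, x` → x = 7; num = 28
So b = 3

Answer: 3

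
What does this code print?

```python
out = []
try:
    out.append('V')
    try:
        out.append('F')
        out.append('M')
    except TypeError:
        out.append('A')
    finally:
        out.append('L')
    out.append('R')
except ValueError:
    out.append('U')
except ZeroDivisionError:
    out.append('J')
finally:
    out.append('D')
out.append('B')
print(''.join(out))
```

Execution trace: 'V' (try body) → 'F' (inner try body) → 'M' (inner try body, no exception) → 'L' (inner finally) → 'R' (try body, no exception) → 'D' (finally) → 'B' (after the try/except). Output: VFMLRDB

Answer: VFMLRDB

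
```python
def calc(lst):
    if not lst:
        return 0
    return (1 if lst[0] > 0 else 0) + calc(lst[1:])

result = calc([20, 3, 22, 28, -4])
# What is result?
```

Count of positive elements in [20, 3, 22, 28, -4] = 4

Answer: 4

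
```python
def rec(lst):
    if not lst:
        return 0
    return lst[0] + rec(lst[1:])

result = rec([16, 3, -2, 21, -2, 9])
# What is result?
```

16 + 3 + (-2) + 21 + (-2) + 9 + 0 = 45

Answer: 45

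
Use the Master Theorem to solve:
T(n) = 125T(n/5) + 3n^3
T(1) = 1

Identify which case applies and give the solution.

a=125, b=5, f(n)=3n^3. log_5(125) = 3. Since c=3 = 3, Case 2 applies: T(n) = Θ(n^log_b(a) · log n) = O(n^3 log n).

Answer: O(n^3 log n) - Case 2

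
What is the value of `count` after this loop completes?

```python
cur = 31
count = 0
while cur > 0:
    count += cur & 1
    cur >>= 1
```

Count set bits in 31 (binary: 0b11111)
`count` takes the values: 0 → 1 → 2 → 3 → 4 → 5

Answer: 5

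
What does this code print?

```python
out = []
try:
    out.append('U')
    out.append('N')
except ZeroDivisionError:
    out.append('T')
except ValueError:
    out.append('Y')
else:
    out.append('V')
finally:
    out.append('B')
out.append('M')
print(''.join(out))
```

Execution trace: 'U' (try body) → 'N' (try body, no exception) → 'V' (else) → 'B' (finally) → 'M' (after the try/except). Output: UNVBM

Answer: UNVBM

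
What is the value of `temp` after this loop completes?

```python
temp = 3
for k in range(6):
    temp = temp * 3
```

Multiply by 3, 6 times: 3 * 3^6 = 2187
`temp` takes the values: 3 → 9 → 27 → 81 → 243 → 729 → 2187

Answer: 2187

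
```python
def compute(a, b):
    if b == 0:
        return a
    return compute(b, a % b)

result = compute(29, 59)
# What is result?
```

compute(29, 59) -> compute(59, 29) -> compute(29, 1) -> compute(1, 0) -> 1

Answer: 1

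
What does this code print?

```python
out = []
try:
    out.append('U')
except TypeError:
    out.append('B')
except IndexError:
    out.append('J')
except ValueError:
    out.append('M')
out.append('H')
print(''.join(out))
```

Execution trace: 'U' (try body, no exception) → 'H' (after the try/except). Output: UH

Answer: UH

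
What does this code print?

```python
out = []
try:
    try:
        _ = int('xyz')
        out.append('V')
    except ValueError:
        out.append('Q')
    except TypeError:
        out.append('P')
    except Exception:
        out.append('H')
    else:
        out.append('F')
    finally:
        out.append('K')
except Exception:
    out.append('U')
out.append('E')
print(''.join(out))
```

Execution trace: 'Q' (inner except ValueError) → 'K' (inner finally) → 'E' (after the try/except). Output: QKE

Answer: QKE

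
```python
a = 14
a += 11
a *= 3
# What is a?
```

Trace:
`a = 14` → a = 14
`a += 11` → a = 25
`a *= 3` → a = 75
So a = 75

Answer: 75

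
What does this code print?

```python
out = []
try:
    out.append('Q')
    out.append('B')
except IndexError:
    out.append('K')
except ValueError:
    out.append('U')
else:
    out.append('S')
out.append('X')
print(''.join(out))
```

Execution trace: 'Q' (try body) → 'B' (try body, no exception) → 'S' (else) → 'X' (after the try/except). Output: QBSX

Answer: QBSX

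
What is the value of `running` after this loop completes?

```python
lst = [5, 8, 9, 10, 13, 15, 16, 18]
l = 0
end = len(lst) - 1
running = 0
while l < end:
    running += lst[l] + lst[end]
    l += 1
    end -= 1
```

Sum of pairs from ends
`running` takes the values: 0 → 23 → 47 → 71 → 94

Answer: 94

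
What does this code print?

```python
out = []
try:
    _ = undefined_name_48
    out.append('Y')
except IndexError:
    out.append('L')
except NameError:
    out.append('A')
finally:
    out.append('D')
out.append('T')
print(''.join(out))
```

Execution trace: 'A' (except NameError) → 'D' (finally) → 'T' (after the try/except). Output: ADT

Answer: ADT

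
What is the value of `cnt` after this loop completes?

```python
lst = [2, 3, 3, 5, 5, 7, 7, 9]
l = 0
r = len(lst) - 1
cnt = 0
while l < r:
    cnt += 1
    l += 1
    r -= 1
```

Iterations until pointers meet (list length 8)
`cnt` takes the values: 0 → 1 → 2 → 3 → 4

Answer: 4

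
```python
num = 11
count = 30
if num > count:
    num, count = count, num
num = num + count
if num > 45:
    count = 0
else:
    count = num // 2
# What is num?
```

Trace:
`num = 11` → num = 11
`count = 30` → count = 30
`if num > count: ...` → num > count is False → no variable changes
`num = num + count` → num = 41
`if num > 45: ...` → num > 45 is False, take else branch → count = 20
So num = 41

Answer: 41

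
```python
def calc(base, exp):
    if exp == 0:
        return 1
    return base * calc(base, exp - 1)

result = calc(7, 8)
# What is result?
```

calc(7, 8) = 7 * 7 * 7 * 7 * 7 * 7 * 7 * 7 = 5764801

Answer: 5764801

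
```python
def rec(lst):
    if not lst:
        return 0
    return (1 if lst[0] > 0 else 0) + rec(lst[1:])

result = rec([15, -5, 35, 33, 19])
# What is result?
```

Count of positive elements in [15, -5, 35, 33, 19] = 4

Answer: 4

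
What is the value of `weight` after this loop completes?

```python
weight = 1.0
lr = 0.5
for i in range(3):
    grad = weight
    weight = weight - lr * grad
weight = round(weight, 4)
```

Gradient descent: w = 1.0 * (1 - 0.5)^3
`weight` takes the values: 1.0 → 0.5 → 0.25 → 0.125

Answer: 0.125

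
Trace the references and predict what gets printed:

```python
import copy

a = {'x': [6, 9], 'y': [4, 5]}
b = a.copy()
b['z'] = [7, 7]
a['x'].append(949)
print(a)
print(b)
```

Key concept: shallow copy of dict with mutable values.
Step by step:
`a = {'x': [6, 9], 'y': [4, 5]}` → a = {'x': [6, 9], 'y': [4, 5]}
`b = a.copy()` → b = {'x': [6, 9], 'y': [4, 5]}
`b['z'] = [7, 7]` → b = {'x': [6, 9], 'y': [4, 5], 'z': [7, 7]}
`a['x'].append(949)` → a = {'x': [6, 9, 949], 'y': [4, 5]}; b = {'x': [6, 9, 949], 'y': [4, 5], 'z': [7, 7]}
`print(a)` → prints {'x': [6, 9, 949], 'y': [4, 5]}
`print(b)` → prints {'x': [6, 9, 949], 'y': [4, 5], 'z': [7, 7]}

Answer:
{'x': [6, 9, 949], 'y': [4, 5]}
{'x': [6, 9, 949], 'y': [4, 5], 'z': [7, 7]}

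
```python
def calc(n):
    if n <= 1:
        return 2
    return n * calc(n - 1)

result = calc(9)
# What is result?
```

calc(9) = 9 * 8 * 7 * 6 * 5 * 4 * 3 * 2 * 2 = 725760

Answer: 725760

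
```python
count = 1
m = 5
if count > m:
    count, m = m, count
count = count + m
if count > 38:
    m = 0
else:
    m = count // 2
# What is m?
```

Trace:
`count = 1` → count = 1
`m = 5` → m = 5
`if count > m: ...` → count > m is False → no variable changes
`count = count + m` → count = 6
`if count > 38: ...` → count > 38 is False, take else branch → m = 3
So m = 3

Answer: 3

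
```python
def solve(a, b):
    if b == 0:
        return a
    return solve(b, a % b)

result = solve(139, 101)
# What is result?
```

solve(139, 101) -> solve(101, 38) -> solve(38, 25) -> solve(25, 13) -> solve(13, 12) -> solve(12, 1) -> solve(1, 0) -> 1

Answer: 1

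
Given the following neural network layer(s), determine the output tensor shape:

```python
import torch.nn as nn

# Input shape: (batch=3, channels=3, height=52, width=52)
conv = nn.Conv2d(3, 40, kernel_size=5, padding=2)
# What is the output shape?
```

Input: (3, 3, 52, 52) -> Output: (3, 40, 52, 52)

Answer: (3, 40, 52, 52)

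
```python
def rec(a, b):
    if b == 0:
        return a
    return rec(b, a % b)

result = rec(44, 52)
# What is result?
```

rec(44, 52) -> rec(52, 44) -> rec(44, 8) -> rec(8, 4) -> rec(4, 0) -> 4

Answer: 4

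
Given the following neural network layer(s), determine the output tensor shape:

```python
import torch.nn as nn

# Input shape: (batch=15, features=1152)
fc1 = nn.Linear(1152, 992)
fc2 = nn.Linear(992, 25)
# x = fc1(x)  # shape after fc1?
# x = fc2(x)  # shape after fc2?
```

Input: (15, 1152) -> after fc1: (15, 992) -> Output: (15, 25)

Answer: (15, 25)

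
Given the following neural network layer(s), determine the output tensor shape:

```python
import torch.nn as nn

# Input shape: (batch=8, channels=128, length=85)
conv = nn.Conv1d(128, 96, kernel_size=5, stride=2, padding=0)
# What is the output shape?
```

Input: (8, 128, 85) -> Output: (8, 96, 41)

Answer: (8, 96, 41)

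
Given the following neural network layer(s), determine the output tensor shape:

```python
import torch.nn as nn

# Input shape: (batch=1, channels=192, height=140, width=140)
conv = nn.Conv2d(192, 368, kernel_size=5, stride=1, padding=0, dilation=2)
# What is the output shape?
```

Input: (1, 192, 140, 140) -> Output: (1, 368, 132, 132)

Answer: (1, 368, 132, 132)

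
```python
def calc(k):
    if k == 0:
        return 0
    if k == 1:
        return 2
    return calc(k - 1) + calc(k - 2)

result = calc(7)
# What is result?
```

Build up from base cases: calc(0)=0, calc(1)=2, calc(2)=2, calc(3)=4, calc(4)=6, calc(5)=10, calc(6)=16, ..., calc(7)=26

Answer: 26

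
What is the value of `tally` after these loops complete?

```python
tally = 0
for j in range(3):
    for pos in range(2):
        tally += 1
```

3 * 2 = 6
`tally` takes the values: 0 → 1 → 2 → 3 → 4 → 5 → 6

Answer: 6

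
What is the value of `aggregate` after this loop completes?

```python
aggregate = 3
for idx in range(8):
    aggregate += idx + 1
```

Start at 3, add 1 to 8 = 39
`aggregate` takes the values: 3 → 4 → 6 → 9 → 13 → 18 → 24 → 31 → 39

Answer: 39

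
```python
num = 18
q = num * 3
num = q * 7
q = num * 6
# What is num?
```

Trace:
`num = 18` → num = 18
`q = num * 3` → q = 54
`num = q * 7` → num = 378
`q = num * 6` → q = 2268
So num = 378

Answer: 378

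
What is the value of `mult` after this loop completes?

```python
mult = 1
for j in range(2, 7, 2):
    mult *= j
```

Product of even numbers 2 to 6
`mult` takes the values: 1 → 2 → 8 → 48

Answer: 48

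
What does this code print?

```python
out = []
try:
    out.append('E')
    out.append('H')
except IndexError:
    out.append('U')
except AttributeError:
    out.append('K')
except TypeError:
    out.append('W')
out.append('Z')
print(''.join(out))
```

Execution trace: 'E' (try body) → 'H' (try body, no exception) → 'Z' (after the try/except). Output: EHZ

Answer: EHZ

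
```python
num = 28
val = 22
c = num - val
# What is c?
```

Trace:
`num = 28` → num = 28
`val = 22` → val = 22
`c = num - val` → c = 6
So c = 6

Answer: 6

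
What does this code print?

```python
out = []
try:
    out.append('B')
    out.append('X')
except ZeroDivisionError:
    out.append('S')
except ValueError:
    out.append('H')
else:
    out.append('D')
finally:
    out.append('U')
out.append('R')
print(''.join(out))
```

Execution trace: 'B' (try body) → 'X' (try body, no exception) → 'D' (else) → 'U' (finally) → 'R' (after the try/except). Output: BXDUR

Answer: BXDUR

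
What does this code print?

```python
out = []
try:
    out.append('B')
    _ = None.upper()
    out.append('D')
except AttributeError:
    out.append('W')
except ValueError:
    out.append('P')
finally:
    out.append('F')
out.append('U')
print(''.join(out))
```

Execution trace: 'B' (try body) → 'W' (except AttributeError) → 'F' (finally) → 'U' (after the try/except). Output: BWFU

Answer: BWFU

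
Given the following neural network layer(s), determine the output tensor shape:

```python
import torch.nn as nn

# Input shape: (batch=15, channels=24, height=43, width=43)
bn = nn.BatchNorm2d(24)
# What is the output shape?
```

Input: (15, 24, 43, 43) -> Output: (15, 24, 43, 43)

Answer: (15, 24, 43, 43)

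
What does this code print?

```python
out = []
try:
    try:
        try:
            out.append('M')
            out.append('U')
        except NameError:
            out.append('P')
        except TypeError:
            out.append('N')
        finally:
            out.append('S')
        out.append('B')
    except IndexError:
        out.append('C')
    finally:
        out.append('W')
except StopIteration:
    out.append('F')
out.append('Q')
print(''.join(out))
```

Execution trace: 'M' (inner try body) → 'U' (inner try body, no exception) → 'S' (inner finally) → 'B' (try body, no exception) → 'W' (finally) → 'Q' (after the try/except). Output: MUSBWQ

Answer: MUSBWQ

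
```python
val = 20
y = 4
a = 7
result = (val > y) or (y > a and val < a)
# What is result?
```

Trace:
`val = 20` → val = 20
`y = 4` → y = 4
`a = 7` → a = 7
`result = (val > y) or (y > a and val < a)` → result = True
So result = True

Answer: True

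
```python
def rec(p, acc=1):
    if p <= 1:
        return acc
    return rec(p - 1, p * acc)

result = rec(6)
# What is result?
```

Accumulator trace (n, acc): (6, 1) -> (5, 6) -> (4, 30) -> (3, 120) -> (2, 360) -> (1, 720) -> return 720

Answer: 720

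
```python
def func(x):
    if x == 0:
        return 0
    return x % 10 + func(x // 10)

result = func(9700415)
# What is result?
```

Sum of digits of 9700415: 5 + 1 + 4 + 0 + 0 + 7 + 9 = 26

Answer: 26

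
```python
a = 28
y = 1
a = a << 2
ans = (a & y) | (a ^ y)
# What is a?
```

Trace:
`a = 28` → a = 28
`y = 1` → y = 1
`a = a << 2` → a = 112
`ans = (a & y) | (a ^ y)` → ans = 113
So a = 112

Answer: 112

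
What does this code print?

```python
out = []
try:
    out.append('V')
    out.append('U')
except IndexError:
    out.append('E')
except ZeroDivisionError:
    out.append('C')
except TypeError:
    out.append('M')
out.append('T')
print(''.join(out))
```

Execution trace: 'V' (try body) → 'U' (try body, no exception) → 'T' (after the try/except). Output: VUT

Answer: VUT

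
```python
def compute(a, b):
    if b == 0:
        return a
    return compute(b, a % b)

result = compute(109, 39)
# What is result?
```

compute(109, 39) -> compute(39, 31) -> compute(31, 8) -> compute(8, 7) -> compute(7, 1) -> compute(1, 0) -> 1

Answer: 1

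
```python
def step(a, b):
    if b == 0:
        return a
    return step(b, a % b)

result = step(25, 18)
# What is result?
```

step(25, 18) -> step(18, 7) -> step(7, 4) -> step(4, 3) -> step(3, 1) -> step(1, 0) -> 1

Answer: 1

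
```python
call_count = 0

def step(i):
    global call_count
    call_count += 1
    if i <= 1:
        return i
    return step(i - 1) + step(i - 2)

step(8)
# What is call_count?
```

Calls(i) = 1 + Calls(i-1) + Calls(i-2); Calls(0)=Calls(1)=1. For i=8 this gives 67.

Answer: 67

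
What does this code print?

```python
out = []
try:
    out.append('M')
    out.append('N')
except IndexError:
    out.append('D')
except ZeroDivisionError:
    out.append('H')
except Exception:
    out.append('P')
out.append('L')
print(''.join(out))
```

Execution trace: 'M' (try body) → 'N' (try body, no exception) → 'L' (after the try/except). Output: MNL

Answer: MNL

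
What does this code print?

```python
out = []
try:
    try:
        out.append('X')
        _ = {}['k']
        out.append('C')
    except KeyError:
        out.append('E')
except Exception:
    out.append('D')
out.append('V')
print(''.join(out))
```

Execution trace: 'X' (inner try body) → 'E' (inner except KeyError) → 'V' (after the try/except). Output: XEV

Answer: XEV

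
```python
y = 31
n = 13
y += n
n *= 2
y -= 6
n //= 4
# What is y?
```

Trace:
`y = 31` → y = 31
`n = 13` → n = 13
`y += n` → y = 44
`n *= 2` → n = 26
`y -= 6` → y = 38
`n //= 4` → n = 6
So y = 38

Answer: 38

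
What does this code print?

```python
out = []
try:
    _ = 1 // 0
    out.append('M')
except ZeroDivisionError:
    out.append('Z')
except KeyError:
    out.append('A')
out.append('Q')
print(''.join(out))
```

Execution trace: 'Z' (except ZeroDivisionError) → 'Q' (after the try/except). Output: ZQ

Answer: ZQ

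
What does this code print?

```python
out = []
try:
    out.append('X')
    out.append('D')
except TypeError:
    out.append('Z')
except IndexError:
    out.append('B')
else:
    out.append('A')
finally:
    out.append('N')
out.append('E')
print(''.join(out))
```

Execution trace: 'X' (try body) → 'D' (try body, no exception) → 'A' (else) → 'N' (finally) → 'E' (after the try/except). Output: XDANE

Answer: XDANE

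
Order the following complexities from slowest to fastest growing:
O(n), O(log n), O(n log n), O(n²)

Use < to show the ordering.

Ordered by growth rate: O(log n) < O(n) < O(n log n) < O(n²)

Answer: O(log n) < O(n) < O(n log n) < O(n²)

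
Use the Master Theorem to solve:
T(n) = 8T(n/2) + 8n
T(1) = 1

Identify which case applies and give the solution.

a=8, b=2, f(n)=8n. log_2(8) = 3. Since c=1 < 3, Case 1 applies: T(n) = Θ(n^log_b(a)) = O(n^3).

Answer: O(n^3) - Case 1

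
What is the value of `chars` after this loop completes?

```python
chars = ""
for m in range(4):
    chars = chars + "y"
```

Repeat 'y' 4 times
`chars` takes the values: "" → "y" → "yy" → "yyy" → "yyyy"

Answer: "yyyy"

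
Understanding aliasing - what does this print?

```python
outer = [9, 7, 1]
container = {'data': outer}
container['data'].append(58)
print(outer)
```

Key concept: dict holds reference to list.
Step by step:
`outer = [9, 7, 1]` → outer = [9, 7, 1]
`container = {'data': outer}` → container = {'data': [9, 7, 1]}
`container['data'].append(58)` → outer = [9, 7, 1, 58]; container = {'data': [9, 7, 1, 58]}
`print(outer)` → prints [9, 7, 1, 58]

Answer: [9, 7, 1, 58]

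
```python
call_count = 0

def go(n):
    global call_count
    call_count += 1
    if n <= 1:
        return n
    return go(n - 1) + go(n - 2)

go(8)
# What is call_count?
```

Calls(n) = 1 + Calls(n-1) + Calls(n-2); Calls(0)=Calls(1)=1. For n=8 this gives 67.

Answer: 67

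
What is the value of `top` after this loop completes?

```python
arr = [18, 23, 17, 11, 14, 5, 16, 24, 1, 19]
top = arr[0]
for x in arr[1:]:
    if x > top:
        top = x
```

Maximum of [18, 23, 17, 11, 14, 5, 16, 24, 1, 19]
`top` takes the values: 18 → 23 → 24

Answer: 24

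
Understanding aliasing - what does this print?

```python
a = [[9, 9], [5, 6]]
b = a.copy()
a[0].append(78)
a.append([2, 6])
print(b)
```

Key concept: shallow copy with nested lists.
Step by step:
`a = [[9, 9], [5, 6]]` → a = [[9, 9], [5, 6]]
`b = a.copy()` → b = [[9, 9], [5, 6]]
`a[0].append(78)` → a = [[9, 9, 78], [5, 6]]; b = [[9, 9, 78], [5, 6]]
`a.append([2, 6])` → a = [[9, 9, 78], [5, 6], [2, 6]]
`print(b)` → prints [[9, 9, 78], [5, 6]]

Answer: [[9, 9, 78], [5, 6]]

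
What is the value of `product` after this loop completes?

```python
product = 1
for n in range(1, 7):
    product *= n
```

6! = 720
`product` takes the values: 1 → 2 → 6 → 24 → 120 → 720

Answer: 720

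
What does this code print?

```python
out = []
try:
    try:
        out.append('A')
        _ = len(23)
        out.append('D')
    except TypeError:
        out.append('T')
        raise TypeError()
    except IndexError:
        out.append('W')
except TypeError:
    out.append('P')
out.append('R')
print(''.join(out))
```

Execution trace: 'A' (inner try body) → 'T' (inner except TypeError) → 'P' (outer except TypeError) → 'R' (after the try/except). Output: ATPR

Answer: ATPR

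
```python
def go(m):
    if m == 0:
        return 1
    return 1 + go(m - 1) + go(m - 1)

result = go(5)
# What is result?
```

go(m) = 1 + 2·go(m-1), go(0)=1. Closed form: (1+1)·2^5 - 1 = 63.

Answer: 63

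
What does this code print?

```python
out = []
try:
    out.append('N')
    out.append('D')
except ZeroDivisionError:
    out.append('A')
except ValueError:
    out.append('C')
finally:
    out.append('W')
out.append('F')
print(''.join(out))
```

Execution trace: 'N' (try body) → 'D' (try body, no exception) → 'W' (finally) → 'F' (after the try/except). Output: NDWF

Answer: NDWF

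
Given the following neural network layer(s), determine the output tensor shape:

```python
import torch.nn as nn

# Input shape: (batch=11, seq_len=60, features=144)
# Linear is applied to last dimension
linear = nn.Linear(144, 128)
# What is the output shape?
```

Input: (11, 60, 144) -> Output: (11, 60, 128)

Answer: (11, 60, 128)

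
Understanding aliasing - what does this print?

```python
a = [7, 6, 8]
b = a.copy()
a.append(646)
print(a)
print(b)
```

Key concept: list.copy() creates independent copy.
Step by step:
`a = [7, 6, 8]` → a = [7, 6, 8]
`b = a.copy()` → b = [7, 6, 8]
`a.append(646)` → a = [7, 6, 8, 646]
`print(a)` → prints [7, 6, 8, 646]
`print(b)` → prints [7, 6, 8]

Answer:
[7, 6, 8, 646]
[7, 6, 8]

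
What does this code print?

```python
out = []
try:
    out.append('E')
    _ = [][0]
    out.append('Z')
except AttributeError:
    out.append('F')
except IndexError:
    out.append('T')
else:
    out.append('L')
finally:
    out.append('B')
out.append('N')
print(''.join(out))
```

Execution trace: 'E' (try body) → 'T' (except IndexError) → 'B' (finally) → 'N' (after the try/except). Output: ETBN

Answer: ETBN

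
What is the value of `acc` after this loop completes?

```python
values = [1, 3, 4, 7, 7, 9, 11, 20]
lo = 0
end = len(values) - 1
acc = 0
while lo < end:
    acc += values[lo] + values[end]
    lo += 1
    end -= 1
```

Sum of pairs from ends
`acc` takes the values: 0 → 21 → 35 → 48 → 62

Answer: 62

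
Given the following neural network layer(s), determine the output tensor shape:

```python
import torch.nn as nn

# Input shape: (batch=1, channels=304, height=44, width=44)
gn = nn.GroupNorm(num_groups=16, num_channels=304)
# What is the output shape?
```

Input: (1, 304, 44, 44) -> Output: (1, 304, 44, 44)

Answer: (1, 304, 44, 44)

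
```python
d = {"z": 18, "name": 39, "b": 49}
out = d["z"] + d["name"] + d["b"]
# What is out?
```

Trace:
`d = {"z": 18, "name": 39, "b": 49}` → d = {'z': 18, 'name': 39, 'b': 49}
`out = d["z"] + d["name"] + d["b"]` → out = 106
So out = 106

Answer: 106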